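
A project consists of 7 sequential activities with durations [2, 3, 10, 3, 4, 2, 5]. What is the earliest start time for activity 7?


Activity 7 starts after activities 1 through 6 complete.
Predecessor durations: [2, 3, 10, 3, 4, 2]
ES = 2 + 3 + 10 + 3 + 4 + 2 = 24

24


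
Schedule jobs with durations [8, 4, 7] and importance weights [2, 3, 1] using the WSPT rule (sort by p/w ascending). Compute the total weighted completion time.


Compute p/w ratios and sort ascending (WSPT): [(4, 3), (8, 2), (7, 1)]
Compute weighted completion times:
  Job (p=4,w=3): C=4, w*C=3*4=12
  Job (p=8,w=2): C=12, w*C=2*12=24
  Job (p=7,w=1): C=19, w*C=1*19=19
Total weighted completion time = 55

55


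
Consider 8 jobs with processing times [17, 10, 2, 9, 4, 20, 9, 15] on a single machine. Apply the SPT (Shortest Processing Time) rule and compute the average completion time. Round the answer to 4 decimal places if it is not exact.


Sort jobs by processing time (SPT order): [2, 4, 9, 9, 10, 15, 17, 20]
Compute completion times sequentially:
  Job 1: processing = 2, completes at 2
  Job 2: processing = 4, completes at 6
  Job 3: processing = 9, completes at 15
  Job 4: processing = 9, completes at 24
  Job 5: processing = 10, completes at 34
  Job 6: processing = 15, completes at 49
  Job 7: processing = 17, completes at 66
  Job 8: processing = 20, completes at 86
Sum of completion times = 282
Average completion time = 282/8 = 35.25

35.25


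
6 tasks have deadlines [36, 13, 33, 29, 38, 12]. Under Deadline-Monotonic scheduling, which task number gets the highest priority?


Sort tasks by relative deadline (ascending):
  Task 6: deadline = 12
  Task 2: deadline = 13
  Task 4: deadline = 29
  Task 3: deadline = 33
  Task 1: deadline = 36
  Task 5: deadline = 38
Priority order (highest first): [6, 2, 4, 3, 1, 5]
Highest priority task = 6

6


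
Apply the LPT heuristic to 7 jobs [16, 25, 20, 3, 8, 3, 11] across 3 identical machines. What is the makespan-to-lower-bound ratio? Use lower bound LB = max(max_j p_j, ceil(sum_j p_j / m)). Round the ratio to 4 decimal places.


LPT order: [25, 20, 16, 11, 8, 3, 3]
Machine loads after assignment: [28, 28, 30]
LPT makespan = 30
Lower bound = max(max_job, ceil(total/3)) = max(25, 29) = 29
Ratio = 30 / 29 = 1.0345

1.0345


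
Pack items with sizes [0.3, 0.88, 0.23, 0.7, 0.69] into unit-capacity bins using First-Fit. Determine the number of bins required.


Place items sequentially using First-Fit:
  Item 0.3 -> new Bin 1
  Item 0.88 -> new Bin 2
  Item 0.23 -> Bin 1 (now 0.53)
  Item 0.7 -> new Bin 3
  Item 0.69 -> new Bin 4
Total bins used = 4

4


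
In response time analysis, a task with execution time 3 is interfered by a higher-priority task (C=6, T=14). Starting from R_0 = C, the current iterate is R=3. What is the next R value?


R_next = C + ceil(R_prev / T_hp) * C_hp
ceil(3 / 14) = ceil(0.2143) = 1
Interference = 1 * 6 = 6
R_next = 3 + 6 = 9

9


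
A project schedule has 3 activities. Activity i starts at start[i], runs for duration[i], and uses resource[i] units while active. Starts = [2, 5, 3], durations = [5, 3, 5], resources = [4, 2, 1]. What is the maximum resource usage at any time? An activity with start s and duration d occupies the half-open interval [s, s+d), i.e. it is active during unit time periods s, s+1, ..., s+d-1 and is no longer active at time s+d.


Each activity i is active on [start_i, start_i + duration_i).
Compute total resource usage per time slot:
  t=0: active resources = [], total = 0
  t=1: active resources = [], total = 0
  t=2: active resources = [4], total = 4
  t=3: active resources = [4, 1], total = 5
  t=4: active resources = [4, 1], total = 5
  t=5: active resources = [4, 2, 1], total = 7
  t=6: active resources = [4, 2, 1], total = 7
  t=7: active resources = [2, 1], total = 3
Peak resource demand = 7

7


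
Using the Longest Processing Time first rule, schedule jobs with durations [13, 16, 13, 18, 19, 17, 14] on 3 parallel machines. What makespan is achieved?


Sort jobs in decreasing order (LPT): [19, 18, 17, 16, 14, 13, 13]
Assign each job to the least loaded machine:
  Machine 1: jobs [19, 13, 13], load = 45
  Machine 2: jobs [18, 14], load = 32
  Machine 3: jobs [17, 16], load = 33
Makespan = max load = 45

45


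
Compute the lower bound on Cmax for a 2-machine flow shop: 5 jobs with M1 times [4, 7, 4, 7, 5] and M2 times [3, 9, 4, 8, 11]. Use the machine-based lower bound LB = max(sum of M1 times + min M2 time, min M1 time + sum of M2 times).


LB1 = sum(M1 times) + min(M2 times) = 27 + 3 = 30
LB2 = min(M1 times) + sum(M2 times) = 4 + 35 = 39
Lower bound = max(LB1, LB2) = max(30, 39) = 39

39


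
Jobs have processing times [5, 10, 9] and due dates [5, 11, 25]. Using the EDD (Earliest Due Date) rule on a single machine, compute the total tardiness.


Sort by due date (EDD order): [(5, 5), (10, 11), (9, 25)]
Compute completion times and tardiness:
  Job 1: p=5, d=5, C=5, tardiness=max(0,5-5)=0
  Job 2: p=10, d=11, C=15, tardiness=max(0,15-11)=4
  Job 3: p=9, d=25, C=24, tardiness=max(0,24-25)=0
Total tardiness = 4

4


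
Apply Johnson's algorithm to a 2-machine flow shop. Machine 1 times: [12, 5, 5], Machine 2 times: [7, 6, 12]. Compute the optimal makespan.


Apply Johnson's rule:
  Group 1 (a <= b): [(2, 5, 6), (3, 5, 12)]
  Group 2 (a > b): [(1, 12, 7)]
Optimal job order: [2, 3, 1]
Schedule:
  Job 2: M1 done at 5, M2 done at 11
  Job 3: M1 done at 10, M2 done at 23
  Job 1: M1 done at 22, M2 done at 30
Makespan = 30

30


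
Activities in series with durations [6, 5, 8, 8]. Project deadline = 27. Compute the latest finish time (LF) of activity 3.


LF(activity 3) = deadline - sum of successor durations
Successors: activities 4 through 4 with durations [8]
Sum of successor durations = 8
LF = 27 - 8 = 19

19


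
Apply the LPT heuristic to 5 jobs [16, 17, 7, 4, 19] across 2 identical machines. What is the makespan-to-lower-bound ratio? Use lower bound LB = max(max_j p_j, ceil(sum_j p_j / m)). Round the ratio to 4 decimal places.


LPT order: [19, 17, 16, 7, 4]
Machine loads after assignment: [30, 33]
LPT makespan = 33
Lower bound = max(max_job, ceil(total/2)) = max(19, 32) = 32
Ratio = 33 / 32 = 1.0313

1.0313


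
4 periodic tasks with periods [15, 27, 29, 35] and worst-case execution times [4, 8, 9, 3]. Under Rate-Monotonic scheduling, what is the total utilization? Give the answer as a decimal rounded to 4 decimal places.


Compute individual utilizations (exact fractions):
  Task 1: C/T = 4/15 (approx. 0.2667)
  Task 2: C/T = 8/27 (approx. 0.2963)
  Task 3: C/T = 9/29 (approx. 0.3103)
  Task 4: C/T = 3/35 (approx. 0.0857)
Total utilization U = 4/15 + 8/27 + 9/29 + 3/35 = 26282/27405
Rounded to 4 decimal places: U = 0.9590
RM (Liu & Layland) bound for 4 tasks = 0.756828; compare with U = 26282/27405 (approx. 0.959022)
bound < U <= 1, so the RM sufficient condition is not met (inconclusive; an exact test such as response-time analysis is needed).

0.9590


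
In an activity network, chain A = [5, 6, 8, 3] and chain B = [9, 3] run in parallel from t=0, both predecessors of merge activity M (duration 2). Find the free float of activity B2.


ES(B2) = sum of predecessors on chain B = 9
EF(B2) = ES + duration = 9 + 3 = 12
Successor of B2 is M. ES(M) = max(sum(A), sum(B)) = max(22, 12) = 22
Free float = ES(successor) - EF(current) = 22 - 12 = 10

10


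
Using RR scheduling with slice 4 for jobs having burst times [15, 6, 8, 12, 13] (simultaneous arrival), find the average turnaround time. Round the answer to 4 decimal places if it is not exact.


Time quantum = 4
Execution trace:
  J1 runs 4 units, time = 4
  J2 runs 4 units, time = 8
  J3 runs 4 units, time = 12
  J4 runs 4 units, time = 16
  J5 runs 4 units, time = 20
  J1 runs 4 units, time = 24
  J2 runs 2 units, time = 26
  J3 runs 4 units, time = 30
  J4 runs 4 units, time = 34
  J5 runs 4 units, time = 38
  J1 runs 4 units, time = 42
  J4 runs 4 units, time = 46
  J5 runs 4 units, time = 50
  J1 runs 3 units, time = 53
  J5 runs 1 units, time = 54
Finish times: [53, 26, 30, 46, 54]
Average turnaround = 209/5 = 41.8

41.8


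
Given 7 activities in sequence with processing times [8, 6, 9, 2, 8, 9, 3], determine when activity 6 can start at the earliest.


Activity 6 starts after activities 1 through 5 complete.
Predecessor durations: [8, 6, 9, 2, 8]
ES = 8 + 6 + 9 + 2 + 8 = 33

33


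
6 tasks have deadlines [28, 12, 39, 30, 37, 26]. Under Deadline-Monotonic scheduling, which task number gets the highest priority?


Sort tasks by relative deadline (ascending):
  Task 2: deadline = 12
  Task 6: deadline = 26
  Task 1: deadline = 28
  Task 4: deadline = 30
  Task 5: deadline = 37
  Task 3: deadline = 39
Priority order (highest first): [2, 6, 1, 4, 5, 3]
Highest priority task = 2

2


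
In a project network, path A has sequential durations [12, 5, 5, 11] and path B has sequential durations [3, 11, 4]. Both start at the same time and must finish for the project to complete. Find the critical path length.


Path A total = 12 + 5 + 5 + 11 = 33
Path B total = 3 + 11 + 4 = 18
Critical path = longest path = max(33, 18) = 33

33


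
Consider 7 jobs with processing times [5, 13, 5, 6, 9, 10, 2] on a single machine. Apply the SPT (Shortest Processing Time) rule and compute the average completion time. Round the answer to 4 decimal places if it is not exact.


Sort jobs by processing time (SPT order): [2, 5, 5, 6, 9, 10, 13]
Compute completion times sequentially:
  Job 1: processing = 2, completes at 2
  Job 2: processing = 5, completes at 7
  Job 3: processing = 5, completes at 12
  Job 4: processing = 6, completes at 18
  Job 5: processing = 9, completes at 27
  Job 6: processing = 10, completes at 37
  Job 7: processing = 13, completes at 50
Sum of completion times = 153
Average completion time = 153/7 = 21.8571

21.8571


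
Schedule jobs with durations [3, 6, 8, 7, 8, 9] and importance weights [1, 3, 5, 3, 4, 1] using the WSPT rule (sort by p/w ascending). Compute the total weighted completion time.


Compute p/w ratios and sort ascending (WSPT): [(8, 5), (6, 3), (8, 4), (7, 3), (3, 1), (9, 1)]
Compute weighted completion times:
  Job (p=8,w=5): C=8, w*C=5*8=40
  Job (p=6,w=3): C=14, w*C=3*14=42
  Job (p=8,w=4): C=22, w*C=4*22=88
  Job (p=7,w=3): C=29, w*C=3*29=87
  Job (p=3,w=1): C=32, w*C=1*32=32
  Job (p=9,w=1): C=41, w*C=1*41=41
Total weighted completion time = 330

330


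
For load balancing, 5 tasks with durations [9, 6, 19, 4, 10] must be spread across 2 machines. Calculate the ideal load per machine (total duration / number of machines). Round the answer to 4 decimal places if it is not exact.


Total processing time = 9 + 6 + 19 + 4 + 10 = 48
Number of machines = 2
Ideal balanced load = 48 / 2 = 24.0

24.0


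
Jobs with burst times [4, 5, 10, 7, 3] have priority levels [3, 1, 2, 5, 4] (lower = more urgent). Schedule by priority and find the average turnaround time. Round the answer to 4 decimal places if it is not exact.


Sort by priority (ascending = highest first):
Order: [(1, 5), (2, 10), (3, 4), (4, 3), (5, 7)]
Completion times:
  Priority 1, burst=5, C=5
  Priority 2, burst=10, C=15
  Priority 3, burst=4, C=19
  Priority 4, burst=3, C=22
  Priority 5, burst=7, C=29
Average turnaround = 90/5 = 18.0

18.0


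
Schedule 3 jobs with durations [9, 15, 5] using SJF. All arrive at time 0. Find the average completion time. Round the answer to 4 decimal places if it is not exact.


SJF order (ascending): [5, 9, 15]
Completion times:
  Job 1: burst=5, C=5
  Job 2: burst=9, C=14
  Job 3: burst=15, C=29
Average completion = 48/3 = 16.0

16.0


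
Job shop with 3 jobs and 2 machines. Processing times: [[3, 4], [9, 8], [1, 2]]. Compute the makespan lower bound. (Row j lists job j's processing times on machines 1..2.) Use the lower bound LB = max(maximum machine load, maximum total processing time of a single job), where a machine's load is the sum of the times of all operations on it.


Machine loads:
  Machine 1: 3 + 9 + 1 = 13
  Machine 2: 4 + 8 + 2 = 14
Max machine load = 14
Job totals:
  Job 1: 7
  Job 2: 17
  Job 3: 3
Max job total = 17
Lower bound = max(14, 17) = 17

17


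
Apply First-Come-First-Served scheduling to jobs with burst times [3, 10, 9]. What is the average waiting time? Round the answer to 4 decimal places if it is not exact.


FCFS order (as given): [3, 10, 9]
Waiting times:
  Job 1: wait = 0
  Job 2: wait = 3
  Job 3: wait = 13
Sum of waiting times = 16
Average waiting time = 16/3 = 5.3333

5.3333


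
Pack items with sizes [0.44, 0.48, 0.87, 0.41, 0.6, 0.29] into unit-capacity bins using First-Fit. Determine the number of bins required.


Place items sequentially using First-Fit:
  Item 0.44 -> new Bin 1
  Item 0.48 -> Bin 1 (now 0.92)
  Item 0.87 -> new Bin 2
  Item 0.41 -> new Bin 3
  Item 0.6 -> new Bin 4
  Item 0.29 -> Bin 3 (now 0.7)
Total bins used = 4

4


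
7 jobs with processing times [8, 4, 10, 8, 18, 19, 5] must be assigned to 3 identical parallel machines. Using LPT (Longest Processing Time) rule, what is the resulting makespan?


Sort jobs in decreasing order (LPT): [19, 18, 10, 8, 8, 5, 4]
Assign each job to the least loaded machine:
  Machine 1: jobs [19, 4], load = 23
  Machine 2: jobs [18, 8], load = 26
  Machine 3: jobs [10, 8, 5], load = 23
Makespan = max load = 26

26


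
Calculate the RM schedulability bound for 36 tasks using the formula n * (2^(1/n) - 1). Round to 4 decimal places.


Compute 2^(1/36) = 1.0194406437
Subtract 1: 1.0194406437 - 1 = 0.0194406437
Multiply by n: 36 * 0.0194406437 = 0.6998631732
Round to 4 dp: 0.6999

0.6999


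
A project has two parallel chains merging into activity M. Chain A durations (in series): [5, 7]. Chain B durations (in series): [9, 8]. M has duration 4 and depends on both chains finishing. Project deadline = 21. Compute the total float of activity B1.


Forward pass: ES(B1) = sum of predecessors on chain B = 0
EF = ES + duration = 0 + 9 = 9
Backward pass: LF(M) = deadline = 21; LS(M) = 21 - 4 = 17
LF(B1) = LS(M) - sum(successors on chain B) = 17 - 8 = 9
LS = LF - duration = 9 - 9 = 0
Total float = LS - ES = 0 - 0 = 0

0


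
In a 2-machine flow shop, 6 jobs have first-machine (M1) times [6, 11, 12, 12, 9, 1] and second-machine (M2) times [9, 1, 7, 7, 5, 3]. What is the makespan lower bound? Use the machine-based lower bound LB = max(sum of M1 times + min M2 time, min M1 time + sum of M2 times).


LB1 = sum(M1 times) + min(M2 times) = 51 + 1 = 52
LB2 = min(M1 times) + sum(M2 times) = 1 + 32 = 33
Lower bound = max(LB1, LB2) = max(52, 33) = 52

52


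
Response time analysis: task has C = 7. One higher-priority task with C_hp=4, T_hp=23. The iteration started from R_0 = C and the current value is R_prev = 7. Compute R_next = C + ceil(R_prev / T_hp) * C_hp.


R_next = C + ceil(R_prev / T_hp) * C_hp
ceil(7 / 23) = ceil(0.3043) = 1
Interference = 1 * 4 = 4
R_next = 7 + 4 = 11

11


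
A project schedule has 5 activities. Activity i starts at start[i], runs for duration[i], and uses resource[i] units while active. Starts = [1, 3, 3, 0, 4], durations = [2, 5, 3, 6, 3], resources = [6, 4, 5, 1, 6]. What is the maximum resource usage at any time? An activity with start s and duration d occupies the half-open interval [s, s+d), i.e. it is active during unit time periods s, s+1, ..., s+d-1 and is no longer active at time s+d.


Each activity i is active on [start_i, start_i + duration_i).
Compute total resource usage per time slot:
  t=0: active resources = [1], total = 1
  t=1: active resources = [6, 1], total = 7
  t=2: active resources = [6, 1], total = 7
  t=3: active resources = [4, 5, 1], total = 10
  t=4: active resources = [4, 5, 1, 6], total = 16
  t=5: active resources = [4, 5, 1, 6], total = 16
  t=6: active resources = [4, 6], total = 10
  t=7: active resources = [4], total = 4
Peak resource demand = 16

16


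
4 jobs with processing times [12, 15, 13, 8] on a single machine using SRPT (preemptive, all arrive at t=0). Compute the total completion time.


Since all jobs arrive at t=0, SRPT equals SPT ordering.
SPT order: [8, 12, 13, 15]
Completion times:
  Job 1: p=8, C=8
  Job 2: p=12, C=20
  Job 3: p=13, C=33
  Job 4: p=15, C=48
Total completion time = 8 + 20 + 33 + 48 = 109

109


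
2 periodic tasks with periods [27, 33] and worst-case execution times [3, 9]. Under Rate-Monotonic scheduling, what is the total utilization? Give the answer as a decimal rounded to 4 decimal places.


Compute individual utilizations (exact fractions):
  Task 1: C/T = 3/27 = 1/9 (approx. 0.1111)
  Task 2: C/T = 9/33 = 3/11 (approx. 0.2727)
Total utilization U = 1/9 + 3/11 = 38/99
Rounded to 4 decimal places: U = 0.3838
RM (Liu & Layland) bound for 2 tasks = 0.828427; compare with U = 38/99 (approx. 0.383838)
U <= bound, so schedulable by RM sufficient condition.

0.3838


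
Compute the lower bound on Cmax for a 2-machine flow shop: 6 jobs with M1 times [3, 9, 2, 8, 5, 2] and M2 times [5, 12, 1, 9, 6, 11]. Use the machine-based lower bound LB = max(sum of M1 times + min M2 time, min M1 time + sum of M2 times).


LB1 = sum(M1 times) + min(M2 times) = 29 + 1 = 30
LB2 = min(M1 times) + sum(M2 times) = 2 + 44 = 46
Lower bound = max(LB1, LB2) = max(30, 46) = 46

46


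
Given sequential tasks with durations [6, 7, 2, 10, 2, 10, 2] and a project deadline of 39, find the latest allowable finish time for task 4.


LF(activity 4) = deadline - sum of successor durations
Successors: activities 5 through 7 with durations [2, 10, 2]
Sum of successor durations = 14
LF = 39 - 14 = 25

25


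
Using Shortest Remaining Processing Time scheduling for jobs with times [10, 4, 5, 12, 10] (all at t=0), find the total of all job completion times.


Since all jobs arrive at t=0, SRPT equals SPT ordering.
SPT order: [4, 5, 10, 10, 12]
Completion times:
  Job 1: p=4, C=4
  Job 2: p=5, C=9
  Job 3: p=10, C=19
  Job 4: p=10, C=29
  Job 5: p=12, C=41
Total completion time = 4 + 9 + 19 + 29 + 41 = 102

102


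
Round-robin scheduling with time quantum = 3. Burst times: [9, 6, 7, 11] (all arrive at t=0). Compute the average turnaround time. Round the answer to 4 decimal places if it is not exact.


Time quantum = 3
Execution trace:
  J1 runs 3 units, time = 3
  J2 runs 3 units, time = 6
  J3 runs 3 units, time = 9
  J4 runs 3 units, time = 12
  J1 runs 3 units, time = 15
  J2 runs 3 units, time = 18
  J3 runs 3 units, time = 21
  J4 runs 3 units, time = 24
  J1 runs 3 units, time = 27
  J3 runs 1 units, time = 28
  J4 runs 3 units, time = 31
  J4 runs 2 units, time = 33
Finish times: [27, 18, 28, 33]
Average turnaround = 106/4 = 26.5

26.5


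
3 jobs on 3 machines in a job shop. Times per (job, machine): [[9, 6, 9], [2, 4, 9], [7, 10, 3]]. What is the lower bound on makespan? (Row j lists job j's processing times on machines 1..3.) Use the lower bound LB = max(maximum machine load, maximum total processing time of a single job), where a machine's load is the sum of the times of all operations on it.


Machine loads:
  Machine 1: 9 + 2 + 7 = 18
  Machine 2: 6 + 4 + 10 = 20
  Machine 3: 9 + 9 + 3 = 21
Max machine load = 21
Job totals:
  Job 1: 24
  Job 2: 15
  Job 3: 20
Max job total = 24
Lower bound = max(21, 24) = 24

24


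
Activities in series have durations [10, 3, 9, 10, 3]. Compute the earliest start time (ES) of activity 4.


Activity 4 starts after activities 1 through 3 complete.
Predecessor durations: [10, 3, 9]
ES = 10 + 3 + 9 = 22

22


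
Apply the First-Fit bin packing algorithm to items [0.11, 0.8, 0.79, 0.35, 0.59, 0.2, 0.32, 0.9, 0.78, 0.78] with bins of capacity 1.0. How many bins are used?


Place items sequentially using First-Fit:
  Item 0.11 -> new Bin 1
  Item 0.8 -> Bin 1 (now 0.91)
  Item 0.79 -> new Bin 2
  Item 0.35 -> new Bin 3
  Item 0.59 -> Bin 3 (now 0.94)
  Item 0.2 -> Bin 2 (now 0.99)
  Item 0.32 -> new Bin 4
  Item 0.9 -> new Bin 5
  Item 0.78 -> new Bin 6
  Item 0.78 -> new Bin 7
Total bins used = 7

7


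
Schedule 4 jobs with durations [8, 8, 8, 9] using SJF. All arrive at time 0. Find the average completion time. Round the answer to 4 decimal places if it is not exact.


SJF order (ascending): [8, 8, 8, 9]
Completion times:
  Job 1: burst=8, C=8
  Job 2: burst=8, C=16
  Job 3: burst=8, C=24
  Job 4: burst=9, C=33
Average completion = 81/4 = 20.25

20.25


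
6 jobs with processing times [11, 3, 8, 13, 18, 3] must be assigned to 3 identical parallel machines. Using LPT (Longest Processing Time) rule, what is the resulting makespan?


Sort jobs in decreasing order (LPT): [18, 13, 11, 8, 3, 3]
Assign each job to the least loaded machine:
  Machine 1: jobs [18], load = 18
  Machine 2: jobs [13, 3, 3], load = 19
  Machine 3: jobs [11, 8], load = 19
Makespan = max load = 19

19


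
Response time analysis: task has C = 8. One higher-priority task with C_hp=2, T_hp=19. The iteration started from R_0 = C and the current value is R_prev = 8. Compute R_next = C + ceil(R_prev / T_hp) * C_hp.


R_next = C + ceil(R_prev / T_hp) * C_hp
ceil(8 / 19) = ceil(0.4211) = 1
Interference = 1 * 2 = 2
R_next = 8 + 2 = 10

10


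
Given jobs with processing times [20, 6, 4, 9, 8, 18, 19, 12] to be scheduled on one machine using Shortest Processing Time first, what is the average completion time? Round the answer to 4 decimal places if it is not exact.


Sort jobs by processing time (SPT order): [4, 6, 8, 9, 12, 18, 19, 20]
Compute completion times sequentially:
  Job 1: processing = 4, completes at 4
  Job 2: processing = 6, completes at 10
  Job 3: processing = 8, completes at 18
  Job 4: processing = 9, completes at 27
  Job 5: processing = 12, completes at 39
  Job 6: processing = 18, completes at 57
  Job 7: processing = 19, completes at 76
  Job 8: processing = 20, completes at 96
Sum of completion times = 327
Average completion time = 327/8 = 40.875

40.875


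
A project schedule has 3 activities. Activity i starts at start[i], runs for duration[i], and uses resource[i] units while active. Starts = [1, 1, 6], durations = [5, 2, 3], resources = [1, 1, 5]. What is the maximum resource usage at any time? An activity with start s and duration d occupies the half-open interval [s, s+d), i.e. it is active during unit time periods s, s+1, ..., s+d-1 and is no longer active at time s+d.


Each activity i is active on [start_i, start_i + duration_i).
Compute total resource usage per time slot:
  t=0: active resources = [], total = 0
  t=1: active resources = [1, 1], total = 2
  t=2: active resources = [1, 1], total = 2
  t=3: active resources = [1], total = 1
  t=4: active resources = [1], total = 1
  t=5: active resources = [1], total = 1
  t=6: active resources = [5], total = 5
  t=7: active resources = [5], total = 5
  t=8: active resources = [5], total = 5
Peak resource demand = 5

5


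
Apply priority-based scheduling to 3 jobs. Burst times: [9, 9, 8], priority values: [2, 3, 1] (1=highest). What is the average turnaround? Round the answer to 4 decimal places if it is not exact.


Sort by priority (ascending = highest first):
Order: [(1, 8), (2, 9), (3, 9)]
Completion times:
  Priority 1, burst=8, C=8
  Priority 2, burst=9, C=17
  Priority 3, burst=9, C=26
Average turnaround = 51/3 = 17.0

17.0


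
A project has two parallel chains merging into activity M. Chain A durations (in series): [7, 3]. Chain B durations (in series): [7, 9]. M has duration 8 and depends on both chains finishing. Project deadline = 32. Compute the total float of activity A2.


Forward pass: ES(A2) = sum of predecessors on chain A = 7
EF = ES + duration = 7 + 3 = 10
Backward pass: LF(M) = deadline = 32; LS(M) = 32 - 8 = 24
LF(A2) = LS(M) - sum(successors on chain A) = 24 - 0 = 24
LS = LF - duration = 24 - 3 = 21
Total float = LS - ES = 21 - 7 = 14

14


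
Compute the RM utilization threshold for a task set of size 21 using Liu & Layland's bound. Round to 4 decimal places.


Compute 2^(1/21) = 1.0335577830
Subtract 1: 1.0335577830 - 1 = 0.0335577830
Multiply by n: 21 * 0.0335577830 = 0.7047134430
Round to 4 dp: 0.7047

0.7047


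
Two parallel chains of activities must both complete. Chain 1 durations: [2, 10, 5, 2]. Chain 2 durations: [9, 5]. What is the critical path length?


Path A total = 2 + 10 + 5 + 2 = 19
Path B total = 9 + 5 = 14
Critical path = longest path = max(19, 14) = 19

19


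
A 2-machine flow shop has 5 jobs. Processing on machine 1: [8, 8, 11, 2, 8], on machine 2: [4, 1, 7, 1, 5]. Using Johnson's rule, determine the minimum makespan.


Apply Johnson's rule:
  Group 1 (a <= b): []
  Group 2 (a > b): [(3, 11, 7), (5, 8, 5), (1, 8, 4), (2, 8, 1), (4, 2, 1)]
Optimal job order: [3, 5, 1, 2, 4]
Schedule:
  Job 3: M1 done at 11, M2 done at 18
  Job 5: M1 done at 19, M2 done at 24
  Job 1: M1 done at 27, M2 done at 31
  Job 2: M1 done at 35, M2 done at 36
  Job 4: M1 done at 37, M2 done at 38
Makespan = 38

38


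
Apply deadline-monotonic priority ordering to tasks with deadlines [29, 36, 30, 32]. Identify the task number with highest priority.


Sort tasks by relative deadline (ascending):
  Task 1: deadline = 29
  Task 3: deadline = 30
  Task 4: deadline = 32
  Task 2: deadline = 36
Priority order (highest first): [1, 3, 4, 2]
Highest priority task = 1

1


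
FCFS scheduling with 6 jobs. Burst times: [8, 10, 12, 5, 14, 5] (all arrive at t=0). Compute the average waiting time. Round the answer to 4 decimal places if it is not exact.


FCFS order (as given): [8, 10, 12, 5, 14, 5]
Waiting times:
  Job 1: wait = 0
  Job 2: wait = 8
  Job 3: wait = 18
  Job 4: wait = 30
  Job 5: wait = 35
  Job 6: wait = 49
Sum of waiting times = 140
Average waiting time = 140/6 = 23.3333

23.3333


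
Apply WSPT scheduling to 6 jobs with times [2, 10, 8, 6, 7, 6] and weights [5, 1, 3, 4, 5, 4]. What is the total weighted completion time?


Compute p/w ratios and sort ascending (WSPT): [(2, 5), (7, 5), (6, 4), (6, 4), (8, 3), (10, 1)]
Compute weighted completion times:
  Job (p=2,w=5): C=2, w*C=5*2=10
  Job (p=7,w=5): C=9, w*C=5*9=45
  Job (p=6,w=4): C=15, w*C=4*15=60
  Job (p=6,w=4): C=21, w*C=4*21=84
  Job (p=8,w=3): C=29, w*C=3*29=87
  Job (p=10,w=1): C=39, w*C=1*39=39
Total weighted completion time = 325

325


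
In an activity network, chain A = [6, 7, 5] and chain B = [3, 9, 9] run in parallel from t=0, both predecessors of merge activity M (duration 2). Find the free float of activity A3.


ES(A3) = sum of predecessors on chain A = 13
EF(A3) = ES + duration = 13 + 5 = 18
Successor of A3 is M. ES(M) = max(sum(A), sum(B)) = max(18, 21) = 21
Free float = ES(successor) - EF(current) = 21 - 18 = 3

3


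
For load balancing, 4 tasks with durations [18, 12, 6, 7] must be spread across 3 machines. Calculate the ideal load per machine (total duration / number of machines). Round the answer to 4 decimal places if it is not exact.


Total processing time = 18 + 12 + 6 + 7 = 43
Number of machines = 3
Ideal balanced load = 43 / 3 = 14.3333

14.3333


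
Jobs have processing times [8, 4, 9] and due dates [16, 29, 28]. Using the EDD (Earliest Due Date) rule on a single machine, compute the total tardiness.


Sort by due date (EDD order): [(8, 16), (9, 28), (4, 29)]
Compute completion times and tardiness:
  Job 1: p=8, d=16, C=8, tardiness=max(0,8-16)=0
  Job 2: p=9, d=28, C=17, tardiness=max(0,17-28)=0
  Job 3: p=4, d=29, C=21, tardiness=max(0,21-29)=0
Total tardiness = 0

0


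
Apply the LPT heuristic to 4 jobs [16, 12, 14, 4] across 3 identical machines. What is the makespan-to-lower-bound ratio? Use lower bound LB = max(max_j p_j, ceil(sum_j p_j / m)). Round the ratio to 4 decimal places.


LPT order: [16, 14, 12, 4]
Machine loads after assignment: [16, 14, 16]
LPT makespan = 16
Lower bound = max(max_job, ceil(total/3)) = max(16, 16) = 16
Ratio = 16 / 16 = 1.0

1.0


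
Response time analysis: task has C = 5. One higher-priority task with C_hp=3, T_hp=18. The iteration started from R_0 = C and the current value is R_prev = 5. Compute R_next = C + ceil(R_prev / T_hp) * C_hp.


R_next = C + ceil(R_prev / T_hp) * C_hp
ceil(5 / 18) = ceil(0.2778) = 1
Interference = 1 * 3 = 3
R_next = 5 + 3 = 8

8


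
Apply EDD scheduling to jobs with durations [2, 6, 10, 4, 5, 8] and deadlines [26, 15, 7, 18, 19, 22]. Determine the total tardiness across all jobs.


Sort by due date (EDD order): [(10, 7), (6, 15), (4, 18), (5, 19), (8, 22), (2, 26)]
Compute completion times and tardiness:
  Job 1: p=10, d=7, C=10, tardiness=max(0,10-7)=3
  Job 2: p=6, d=15, C=16, tardiness=max(0,16-15)=1
  Job 3: p=4, d=18, C=20, tardiness=max(0,20-18)=2
  Job 4: p=5, d=19, C=25, tardiness=max(0,25-19)=6
  Job 5: p=8, d=22, C=33, tardiness=max(0,33-22)=11
  Job 6: p=2, d=26, C=35, tardiness=max(0,35-26)=9
Total tardiness = 32

32


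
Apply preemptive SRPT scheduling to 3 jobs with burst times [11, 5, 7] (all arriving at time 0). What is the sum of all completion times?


Since all jobs arrive at t=0, SRPT equals SPT ordering.
SPT order: [5, 7, 11]
Completion times:
  Job 1: p=5, C=5
  Job 2: p=7, C=12
  Job 3: p=11, C=23
Total completion time = 5 + 12 + 23 = 40

40


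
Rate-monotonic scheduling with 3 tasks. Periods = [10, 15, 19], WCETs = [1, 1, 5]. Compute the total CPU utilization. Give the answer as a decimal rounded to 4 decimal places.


Compute individual utilizations (exact fractions):
  Task 1: C/T = 1/10 (approx. 0.1)
  Task 2: C/T = 1/15 (approx. 0.0667)
  Task 3: C/T = 5/19 (approx. 0.2632)
Total utilization U = 1/10 + 1/15 + 5/19 = 49/114
Rounded to 4 decimal places: U = 0.4298
RM (Liu & Layland) bound for 3 tasks = 0.779763; compare with U = 49/114 (approx. 0.429825)
U <= bound, so schedulable by RM sufficient condition.

0.4298


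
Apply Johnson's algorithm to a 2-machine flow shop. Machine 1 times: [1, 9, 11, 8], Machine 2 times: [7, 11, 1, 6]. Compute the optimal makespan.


Apply Johnson's rule:
  Group 1 (a <= b): [(1, 1, 7), (2, 9, 11)]
  Group 2 (a > b): [(4, 8, 6), (3, 11, 1)]
Optimal job order: [1, 2, 4, 3]
Schedule:
  Job 1: M1 done at 1, M2 done at 8
  Job 2: M1 done at 10, M2 done at 21
  Job 4: M1 done at 18, M2 done at 27
  Job 3: M1 done at 29, M2 done at 30
Makespan = 30

30


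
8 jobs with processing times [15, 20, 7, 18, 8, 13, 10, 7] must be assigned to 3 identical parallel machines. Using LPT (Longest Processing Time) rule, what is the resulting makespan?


Sort jobs in decreasing order (LPT): [20, 18, 15, 13, 10, 8, 7, 7]
Assign each job to the least loaded machine:
  Machine 1: jobs [20, 8, 7], load = 35
  Machine 2: jobs [18, 10, 7], load = 35
  Machine 3: jobs [15, 13], load = 28
Makespan = max load = 35

35


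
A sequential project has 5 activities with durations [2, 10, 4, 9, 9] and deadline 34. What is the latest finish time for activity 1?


LF(activity 1) = deadline - sum of successor durations
Successors: activities 2 through 5 with durations [10, 4, 9, 9]
Sum of successor durations = 32
LF = 34 - 32 = 2

2


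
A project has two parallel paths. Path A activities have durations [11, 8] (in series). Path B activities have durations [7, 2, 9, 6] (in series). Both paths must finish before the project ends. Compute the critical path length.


Path A total = 11 + 8 = 19
Path B total = 7 + 2 + 9 + 6 = 24
Critical path = longest path = max(19, 24) = 24

24


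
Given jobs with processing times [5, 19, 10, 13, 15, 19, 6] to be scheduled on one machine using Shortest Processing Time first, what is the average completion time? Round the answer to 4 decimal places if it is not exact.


Sort jobs by processing time (SPT order): [5, 6, 10, 13, 15, 19, 19]
Compute completion times sequentially:
  Job 1: processing = 5, completes at 5
  Job 2: processing = 6, completes at 11
  Job 3: processing = 10, completes at 21
  Job 4: processing = 13, completes at 34
  Job 5: processing = 15, completes at 49
  Job 6: processing = 19, completes at 68
  Job 7: processing = 19, completes at 87
Sum of completion times = 275
Average completion time = 275/7 = 39.2857

39.2857


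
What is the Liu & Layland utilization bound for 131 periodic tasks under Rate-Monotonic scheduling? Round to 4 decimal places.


Compute 2^(1/131) = 1.0053052230
Subtract 1: 1.0053052230 - 1 = 0.0053052230
Multiply by n: 131 * 0.0053052230 = 0.6949842130
Round to 4 dp: 0.6950

0.6950


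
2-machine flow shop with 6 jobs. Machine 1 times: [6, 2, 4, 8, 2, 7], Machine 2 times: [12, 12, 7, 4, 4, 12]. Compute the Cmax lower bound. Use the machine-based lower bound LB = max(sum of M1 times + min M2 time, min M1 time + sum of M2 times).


LB1 = sum(M1 times) + min(M2 times) = 29 + 4 = 33
LB2 = min(M1 times) + sum(M2 times) = 2 + 51 = 53
Lower bound = max(LB1, LB2) = max(33, 53) = 53

53


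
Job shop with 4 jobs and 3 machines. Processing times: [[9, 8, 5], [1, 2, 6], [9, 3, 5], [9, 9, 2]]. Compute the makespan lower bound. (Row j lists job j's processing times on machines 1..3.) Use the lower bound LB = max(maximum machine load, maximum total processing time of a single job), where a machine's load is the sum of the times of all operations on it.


Machine loads:
  Machine 1: 9 + 1 + 9 + 9 = 28
  Machine 2: 8 + 2 + 3 + 9 = 22
  Machine 3: 5 + 6 + 5 + 2 = 18
Max machine load = 28
Job totals:
  Job 1: 22
  Job 2: 9
  Job 3: 17
  Job 4: 20
Max job total = 22
Lower bound = max(28, 22) = 28

28


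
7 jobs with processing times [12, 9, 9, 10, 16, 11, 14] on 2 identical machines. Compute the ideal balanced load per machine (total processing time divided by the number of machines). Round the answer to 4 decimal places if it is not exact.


Total processing time = 12 + 9 + 9 + 10 + 16 + 11 + 14 = 81
Number of machines = 2
Ideal balanced load = 81 / 2 = 40.5

40.5


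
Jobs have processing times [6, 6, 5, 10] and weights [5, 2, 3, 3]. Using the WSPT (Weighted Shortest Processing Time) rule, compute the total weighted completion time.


Compute p/w ratios and sort ascending (WSPT): [(6, 5), (5, 3), (6, 2), (10, 3)]
Compute weighted completion times:
  Job (p=6,w=5): C=6, w*C=5*6=30
  Job (p=5,w=3): C=11, w*C=3*11=33
  Job (p=6,w=2): C=17, w*C=2*17=34
  Job (p=10,w=3): C=27, w*C=3*27=81
Total weighted completion time = 178

178


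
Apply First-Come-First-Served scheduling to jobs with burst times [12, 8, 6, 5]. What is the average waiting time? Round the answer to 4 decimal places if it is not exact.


FCFS order (as given): [12, 8, 6, 5]
Waiting times:
  Job 1: wait = 0
  Job 2: wait = 12
  Job 3: wait = 20
  Job 4: wait = 26
Sum of waiting times = 58
Average waiting time = 58/4 = 14.5

14.5


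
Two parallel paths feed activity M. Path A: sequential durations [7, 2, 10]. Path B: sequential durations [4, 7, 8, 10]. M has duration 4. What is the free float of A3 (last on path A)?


ES(A3) = sum of predecessors on chain A = 9
EF(A3) = ES + duration = 9 + 10 = 19
Successor of A3 is M. ES(M) = max(sum(A), sum(B)) = max(19, 29) = 29
Free float = ES(successor) - EF(current) = 29 - 19 = 10

10


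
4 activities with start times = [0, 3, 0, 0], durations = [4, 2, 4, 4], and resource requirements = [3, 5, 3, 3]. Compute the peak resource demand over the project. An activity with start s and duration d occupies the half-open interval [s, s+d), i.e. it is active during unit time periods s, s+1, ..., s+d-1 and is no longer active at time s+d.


Each activity i is active on [start_i, start_i + duration_i).
Compute total resource usage per time slot:
  t=0: active resources = [3, 3, 3], total = 9
  t=1: active resources = [3, 3, 3], total = 9
  t=2: active resources = [3, 3, 3], total = 9
  t=3: active resources = [3, 5, 3, 3], total = 14
  t=4: active resources = [5], total = 5
Peak resource demand = 14

14


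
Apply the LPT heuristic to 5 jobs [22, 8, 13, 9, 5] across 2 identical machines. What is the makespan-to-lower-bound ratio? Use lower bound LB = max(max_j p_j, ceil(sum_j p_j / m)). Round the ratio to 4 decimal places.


LPT order: [22, 13, 9, 8, 5]
Machine loads after assignment: [30, 27]
LPT makespan = 30
Lower bound = max(max_job, ceil(total/2)) = max(22, 29) = 29
Ratio = 30 / 29 = 1.0345

1.0345


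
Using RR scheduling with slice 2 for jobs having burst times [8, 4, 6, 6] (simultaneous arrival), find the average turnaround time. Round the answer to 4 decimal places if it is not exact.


Time quantum = 2
Execution trace:
  J1 runs 2 units, time = 2
  J2 runs 2 units, time = 4
  J3 runs 2 units, time = 6
  J4 runs 2 units, time = 8
  J1 runs 2 units, time = 10
  J2 runs 2 units, time = 12
  J3 runs 2 units, time = 14
  J4 runs 2 units, time = 16
  J1 runs 2 units, time = 18
  J3 runs 2 units, time = 20
  J4 runs 2 units, time = 22
  J1 runs 2 units, time = 24
Finish times: [24, 12, 20, 22]
Average turnaround = 78/4 = 19.5

19.5


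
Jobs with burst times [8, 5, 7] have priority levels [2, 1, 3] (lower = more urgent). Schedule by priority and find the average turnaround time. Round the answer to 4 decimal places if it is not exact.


Sort by priority (ascending = highest first):
Order: [(1, 5), (2, 8), (3, 7)]
Completion times:
  Priority 1, burst=5, C=5
  Priority 2, burst=8, C=13
  Priority 3, burst=7, C=20
Average turnaround = 38/3 = 12.6667

12.6667


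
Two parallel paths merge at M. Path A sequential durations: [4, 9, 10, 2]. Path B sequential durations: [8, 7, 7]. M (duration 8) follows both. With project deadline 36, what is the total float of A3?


Forward pass: ES(A3) = sum of predecessors on chain A = 13
EF = ES + duration = 13 + 10 = 23
Backward pass: LF(M) = deadline = 36; LS(M) = 36 - 8 = 28
LF(A3) = LS(M) - sum(successors on chain A) = 28 - 2 = 26
LS = LF - duration = 26 - 10 = 16
Total float = LS - ES = 16 - 13 = 3

3


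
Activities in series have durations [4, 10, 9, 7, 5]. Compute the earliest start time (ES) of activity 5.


Activity 5 starts after activities 1 through 4 complete.
Predecessor durations: [4, 10, 9, 7]
ES = 4 + 10 + 9 + 7 = 30

30


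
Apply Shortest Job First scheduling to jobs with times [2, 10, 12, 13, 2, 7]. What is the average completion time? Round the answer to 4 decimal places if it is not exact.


SJF order (ascending): [2, 2, 7, 10, 12, 13]
Completion times:
  Job 1: burst=2, C=2
  Job 2: burst=2, C=4
  Job 3: burst=7, C=11
  Job 4: burst=10, C=21
  Job 5: burst=12, C=33
  Job 6: burst=13, C=46
Average completion = 117/6 = 19.5

19.5


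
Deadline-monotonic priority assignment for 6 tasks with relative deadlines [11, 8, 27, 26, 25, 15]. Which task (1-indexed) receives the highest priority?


Sort tasks by relative deadline (ascending):
  Task 2: deadline = 8
  Task 1: deadline = 11
  Task 6: deadline = 15
  Task 5: deadline = 25
  Task 4: deadline = 26
  Task 3: deadline = 27
Priority order (highest first): [2, 1, 6, 5, 4, 3]
Highest priority task = 2

2


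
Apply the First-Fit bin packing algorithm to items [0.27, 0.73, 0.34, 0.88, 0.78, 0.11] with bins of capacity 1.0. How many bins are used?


Place items sequentially using First-Fit:
  Item 0.27 -> new Bin 1
  Item 0.73 -> Bin 1 (now 1.0)
  Item 0.34 -> new Bin 2
  Item 0.88 -> new Bin 3
  Item 0.78 -> new Bin 4
  Item 0.11 -> Bin 2 (now 0.45)
Total bins used = 4

4


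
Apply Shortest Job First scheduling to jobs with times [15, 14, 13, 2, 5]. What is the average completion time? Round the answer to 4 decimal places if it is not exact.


SJF order (ascending): [2, 5, 13, 14, 15]
Completion times:
  Job 1: burst=2, C=2
  Job 2: burst=5, C=7
  Job 3: burst=13, C=20
  Job 4: burst=14, C=34
  Job 5: burst=15, C=49
Average completion = 112/5 = 22.4

22.4


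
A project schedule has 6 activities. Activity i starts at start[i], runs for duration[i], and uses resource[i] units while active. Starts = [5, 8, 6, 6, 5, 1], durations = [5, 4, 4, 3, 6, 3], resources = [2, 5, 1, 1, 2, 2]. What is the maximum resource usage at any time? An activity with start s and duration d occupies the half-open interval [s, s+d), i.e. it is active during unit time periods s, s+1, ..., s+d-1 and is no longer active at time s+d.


Each activity i is active on [start_i, start_i + duration_i).
Compute total resource usage per time slot:
  t=0: active resources = [], total = 0
  t=1: active resources = [2], total = 2
  t=2: active resources = [2], total = 2
  t=3: active resources = [2], total = 2
  t=4: active resources = [], total = 0
  t=5: active resources = [2, 2], total = 4
  t=6: active resources = [2, 1, 1, 2], total = 6
  t=7: active resources = [2, 1, 1, 2], total = 6
  t=8: active resources = [2, 5, 1, 1, 2], total = 11
  t=9: active resources = [2, 5, 1, 2], total = 10
  t=10: active resources = [5, 2], total = 7
  t=11: active resources = [5], total = 5
Peak resource demand = 11

11
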